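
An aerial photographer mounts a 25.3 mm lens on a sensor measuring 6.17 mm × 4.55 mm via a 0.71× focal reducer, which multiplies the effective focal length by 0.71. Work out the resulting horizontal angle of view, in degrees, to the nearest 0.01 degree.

19.49°

Effective focal length f = 25.3 × 0.71 = 17.963 mm.
α = 2·arctan(6.17 / (2 × 17.963)) = 2·arctan(0.17174) ≈ 19.4900°.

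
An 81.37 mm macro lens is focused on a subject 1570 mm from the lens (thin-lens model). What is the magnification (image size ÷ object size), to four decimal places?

Thin lens: 1/f = 1/dₒ + 1/dᵢ → 1/dᵢ = 1/81.37 − 1/1570 = 0.0116526 mm⁻¹, so dᵢ ≈ 85.8178 mm.
Magnification m = dᵢ/dₒ = 85.8178/1570 ≈ 0.05466.

0.0547×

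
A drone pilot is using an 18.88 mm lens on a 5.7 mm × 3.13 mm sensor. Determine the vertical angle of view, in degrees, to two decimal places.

9.48°

Angle of view α = 2·arctan(h/2f) with h = 3.13 mm and f = 18.88 mm.
h/2f = 0.08289; arctan(0.08289) ≈ 4.7385°, so α ≈ 9.4771°.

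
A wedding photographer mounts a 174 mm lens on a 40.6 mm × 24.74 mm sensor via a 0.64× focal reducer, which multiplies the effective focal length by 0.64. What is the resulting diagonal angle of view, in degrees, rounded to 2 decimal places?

Effective focal length f = 174 × 0.64 = 111.36 mm.
Sensor diagonal = √(40.6² + 24.74²) = √2260.4276 ≈ 47.5440 mm.
α = 2·arctan(47.544 / (2 × 111.36)) = 2·arctan(0.21347) ≈ 24.1001°.

24.10°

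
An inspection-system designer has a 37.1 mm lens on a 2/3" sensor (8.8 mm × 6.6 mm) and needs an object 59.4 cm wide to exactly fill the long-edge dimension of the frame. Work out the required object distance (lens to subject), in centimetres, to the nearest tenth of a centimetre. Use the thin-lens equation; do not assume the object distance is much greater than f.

W: 59.4 cm = 594 mm.
Magnification m = w/W = dᵢ/dₒ; combined with 1/f = 1/dₒ + 1/dᵢ this gives dₒ = f·(1 + W/w).
dₒ = 37.1 mm × (1 + 594/8.8) = 37.1 × 68.5000 ≈ 2541.350 mm = 254.135 cm.

254.1 cm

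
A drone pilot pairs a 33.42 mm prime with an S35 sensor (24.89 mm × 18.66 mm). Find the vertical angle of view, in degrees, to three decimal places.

Angle of view α = 2·arctan(h/2f) with h = 18.66 mm and f = 33.42 mm.
h/2f = 0.27917; arctan(0.27917) ≈ 15.5984°, so α ≈ 31.1967°.

31.197°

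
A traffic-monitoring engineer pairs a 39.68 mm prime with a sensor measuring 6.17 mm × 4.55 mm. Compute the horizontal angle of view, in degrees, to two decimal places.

Angle of view α = 2·arctan(w/2f) with w = 6.17 mm and f = 39.68 mm.
w/2f = 0.07775; arctan(0.07775) ≈ 4.4456°, so α ≈ 8.8913°.

8.89°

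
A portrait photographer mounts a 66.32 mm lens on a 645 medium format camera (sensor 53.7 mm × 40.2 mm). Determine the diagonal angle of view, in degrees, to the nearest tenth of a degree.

Sensor diagonal = √(53.7² + 40.2²) = √4499.7300 ≈ 67.0800 mm.
Angle of view α = 2·arctan(d/2f) with d = 67.0800 mm and f = 66.32 mm.
d/2f = 0.50573; arctan(0.50573) ≈ 26.8271°, so α ≈ 53.6542°.

53.7°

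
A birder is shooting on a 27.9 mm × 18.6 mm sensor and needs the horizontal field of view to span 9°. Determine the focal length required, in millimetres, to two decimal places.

177.25 mm

From α = 2·arctan(w/2f) we get f = w / (2·tan(α/2)).
With w = 27.9 mm and α/2 = 4.5°, tan(α/2) ≈ 0.07870, so f ≈ 27.9 / 0.15740 ≈ 177.2516 mm.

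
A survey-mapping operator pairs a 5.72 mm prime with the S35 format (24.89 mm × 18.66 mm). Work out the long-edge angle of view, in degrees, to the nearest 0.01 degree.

130.63°

Angle of view α = 2·arctan(w/2f) with w = 24.89 mm and f = 5.72 mm.
w/2f = 2.17570; arctan(2.17570) ≈ 65.3154°, so α ≈ 130.6309°.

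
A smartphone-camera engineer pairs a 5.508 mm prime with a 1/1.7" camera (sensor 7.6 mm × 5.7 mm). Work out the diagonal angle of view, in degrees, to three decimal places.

81.548°

Sensor diagonal = √(7.6² + 5.7²) = √90.2500 ≈ 9.5000 mm.
Angle of view α = 2·arctan(d/2f) with d = 9.5000 mm and f = 5.508 mm.
d/2f = 0.86238; arctan(0.86238) ≈ 40.7739°, so α ≈ 81.5478°.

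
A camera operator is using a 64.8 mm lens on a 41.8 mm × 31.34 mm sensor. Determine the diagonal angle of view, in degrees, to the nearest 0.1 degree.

Sensor diagonal = √(41.8² + 31.34²) = √2729.4356 ≈ 52.2440 mm.
Angle of view α = 2·arctan(d/2f) with d = 52.2440 mm and f = 64.8 mm.
d/2f = 0.40312; arctan(0.40312) ≈ 21.9552°, so α ≈ 43.9104°.

43.9°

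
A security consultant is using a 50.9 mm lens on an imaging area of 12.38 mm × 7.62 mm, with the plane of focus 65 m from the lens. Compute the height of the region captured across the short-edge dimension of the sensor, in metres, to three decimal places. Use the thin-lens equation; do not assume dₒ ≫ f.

9.723 m

dₒ: 65 m = 65000 mm.
Similar triangles through the lens centre give W/dₒ = h/dᵢ; with 1/f = 1/dₒ + 1/dᵢ this gives W = h·(dₒ − f)/f.
W = 7.62 mm × (65000 − 50.9) / 50.9 = 7.62 × 1276.0138 ≈ 9723.225 mm = 9.72322 m.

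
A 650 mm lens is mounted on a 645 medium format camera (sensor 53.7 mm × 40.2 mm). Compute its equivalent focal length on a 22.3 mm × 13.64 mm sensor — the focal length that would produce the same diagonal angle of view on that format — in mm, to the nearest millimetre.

253 mm

Sensor diagonal = √(53.7² + 40.2²) = √4499.7300 ≈ 67.0800 mm.
Sensor diagonal = √(22.3² + 13.64²) = √683.3396 ≈ 26.1408 mm.
Equal angle of view means equal diagonal/f ratio, so f₂ = f₁ · (diagonal₂/diagonal₁) = 650 × 26.1408/67.0800.
f₂ = 650 × 0.38970 ≈ 253.302 mm.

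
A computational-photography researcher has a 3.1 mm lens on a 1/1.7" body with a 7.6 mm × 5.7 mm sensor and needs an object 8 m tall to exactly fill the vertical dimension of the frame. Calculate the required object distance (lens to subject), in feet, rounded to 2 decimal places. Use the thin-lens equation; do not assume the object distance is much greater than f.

14.28 ft

W: 8 m = 8000 mm.
Magnification m = h/W = dᵢ/dₒ; combined with 1/f = 1/dₒ + 1/dᵢ this gives dₒ = f·(1 + W/h).
dₒ = 3.1 mm × (1 + 8000/5.7) = 3.1 × 1404.5088 ≈ 4353.977 mm = 4353.977/304.8 ft = 14.2847 ft.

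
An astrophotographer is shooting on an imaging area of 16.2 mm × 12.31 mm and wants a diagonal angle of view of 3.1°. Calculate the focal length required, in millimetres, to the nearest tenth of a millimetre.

Sensor diagonal = √(16.2² + 12.31²) = √413.9761 ≈ 20.3464 mm.
From α = 2·arctan(d/2f) we get f = d / (2·tan(α/2)).
With d = 20.3464 mm and α/2 = 1.55°, tan(α/2) ≈ 0.02706, so f ≈ 20.3464 / 0.05412 ≈ 375.9608 mm.

376.0 mm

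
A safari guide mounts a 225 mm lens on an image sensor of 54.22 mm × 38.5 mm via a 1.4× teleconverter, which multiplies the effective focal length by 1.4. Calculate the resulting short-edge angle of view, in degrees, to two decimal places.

6.99°

Effective focal length f = 225 × 1.4 = 315 mm.
α = 2·arctan(38.5 / (2 × 315)) = 2·arctan(0.06111) ≈ 6.9941°.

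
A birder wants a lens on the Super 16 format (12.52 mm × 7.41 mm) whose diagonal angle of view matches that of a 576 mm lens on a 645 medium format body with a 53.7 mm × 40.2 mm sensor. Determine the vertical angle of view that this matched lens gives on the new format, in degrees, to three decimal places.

Sensor diagonal = √(53.7² + 40.2²) = √4499.7300 ≈ 67.0800 mm.
Sensor diagonal = √(12.52² + 7.41²) = √211.6585 ≈ 14.5485 mm.
Equal diagonal AOV ⇒ f₂ = f₁ · 14.5485/67.0800 = 576 × 0.21688 ≈ 124.9244 mm.
Vertical AOV on the new format = 2·arctan(7.41 / (2 × 124.9244)) = 2·arctan(0.02966) ≈ 3.3976°.

3.398°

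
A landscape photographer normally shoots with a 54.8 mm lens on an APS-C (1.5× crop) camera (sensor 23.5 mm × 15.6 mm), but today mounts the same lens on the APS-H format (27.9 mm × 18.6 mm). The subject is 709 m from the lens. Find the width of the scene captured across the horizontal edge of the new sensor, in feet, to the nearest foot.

The focal length stays 54.8 mm; the relevant sensor dimension is now w = 27.9 mm. Object distance dₒ = 709 m = 709000 mm.
Thin-lens field width W = w·(dₒ − f)/f = 27.9 × (709000 − 54.8)/54.8 ≈ 360941.078 mm = 360941.078/304.8 ft = 1184.19 ft.

1184 ft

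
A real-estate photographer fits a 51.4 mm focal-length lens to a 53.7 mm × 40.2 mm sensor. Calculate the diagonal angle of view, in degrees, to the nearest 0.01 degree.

Sensor diagonal = √(53.7² + 40.2²) = √4499.7300 ≈ 67.0800 mm.
Angle of view α = 2·arctan(d/2f) with d = 67.0800 mm and f = 51.4 mm.
d/2f = 0.65253; arctan(0.65253) ≈ 33.1256°, so α ≈ 66.2513°.

66.25°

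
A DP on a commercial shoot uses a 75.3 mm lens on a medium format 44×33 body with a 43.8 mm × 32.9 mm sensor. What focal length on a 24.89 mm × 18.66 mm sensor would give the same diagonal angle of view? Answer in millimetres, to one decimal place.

Sensor diagonal = √(43.8² + 32.9²) = √3000.8500 ≈ 54.7800 mm.
Sensor diagonal = √(24.89² + 18.66²) = √967.7077 ≈ 31.1080 mm.
Equal angle of view means equal diagonal/f ratio, so f₂ = f₁ · (diagonal₂/diagonal₁) = 75.3 × 31.1080/54.7800.
f₂ = 75.3 × 0.56787 ≈ 42.761 mm.

42.8 mm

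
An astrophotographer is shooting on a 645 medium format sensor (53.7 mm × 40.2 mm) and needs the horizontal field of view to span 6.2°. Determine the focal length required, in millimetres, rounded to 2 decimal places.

495.77 mm

From α = 2·arctan(w/2f) we get f = w / (2·tan(α/2)).
With w = 53.7 mm and α/2 = 3.1°, tan(α/2) ≈ 0.05416, so f ≈ 53.7 / 0.10832 ≈ 495.7710 mm.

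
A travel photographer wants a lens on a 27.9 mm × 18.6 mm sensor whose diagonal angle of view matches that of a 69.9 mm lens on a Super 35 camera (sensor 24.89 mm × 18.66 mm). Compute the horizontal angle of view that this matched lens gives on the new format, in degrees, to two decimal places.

20.98°

Sensor diagonal = √(24.89² + 18.66²) = √967.7077 ≈ 31.1080 mm.
Sensor diagonal = √(27.9² + 18.6²) = √1124.3700 ≈ 33.5316 mm.
Equal diagonal AOV ⇒ f₂ = f₁ · 33.5316/31.1080 = 69.9 × 1.07791 ≈ 75.3459 mm.
Horizontal AOV on the new format = 2·arctan(27.9 / (2 × 75.3459)) = 2·arctan(0.18515) ≈ 20.9786°.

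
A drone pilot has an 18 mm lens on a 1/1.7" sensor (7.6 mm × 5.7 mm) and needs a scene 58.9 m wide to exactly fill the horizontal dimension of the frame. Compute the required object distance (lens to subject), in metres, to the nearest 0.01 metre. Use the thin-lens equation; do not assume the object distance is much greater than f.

W: 58.9 m = 58900 mm.
Magnification m = w/W = dᵢ/dₒ; combined with 1/f = 1/dₒ + 1/dᵢ this gives dₒ = f·(1 + W/w).
dₒ = 18 mm × (1 + 58900/7.6) = 18 × 7751.0000 ≈ 139518.000 mm = 139.518 m.

139.52 m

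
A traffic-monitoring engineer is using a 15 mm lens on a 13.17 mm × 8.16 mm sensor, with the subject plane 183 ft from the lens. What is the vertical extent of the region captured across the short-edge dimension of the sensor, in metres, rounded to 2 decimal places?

dₒ: 183 ft × 304.8 mm/ft = 55778.40 mm.
Similar triangles through the lens centre give W/dₒ = h/dᵢ; with 1/f = 1/dₒ + 1/dᵢ this gives W = h·(dₒ − f)/f.
W = 8.16 mm × (55778.4 − 15) / 15 = 8.16 × 3717.5599 ≈ 30335.289 mm = 30.3353 m.

30.34 m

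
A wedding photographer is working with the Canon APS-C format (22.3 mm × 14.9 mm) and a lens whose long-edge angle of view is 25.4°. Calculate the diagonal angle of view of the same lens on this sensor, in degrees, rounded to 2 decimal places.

30.33°

From the long-edge AOV: f = 22.3 / (2·tan(12.7°)) = 22.3 / 0.45072 ≈ 49.4765 mm.
Sensor diagonal = √(22.3² + 14.9²) = √719.3000 ≈ 26.8198 mm.
Diagonal AOV = 2·arctan(26.8198 / (2 × 49.4765)) = 2·arctan(0.27104) ≈ 30.3297°.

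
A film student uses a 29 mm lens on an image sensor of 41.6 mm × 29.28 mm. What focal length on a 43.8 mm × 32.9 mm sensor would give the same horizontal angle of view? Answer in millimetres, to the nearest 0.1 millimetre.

Equal angle of view means equal width/f ratio, so f₂ = f₁ · (width₂/width₁) = 29 × 43.8/41.6.
f₂ = 29 × 1.05288 ≈ 30.534 mm.

30.5 mm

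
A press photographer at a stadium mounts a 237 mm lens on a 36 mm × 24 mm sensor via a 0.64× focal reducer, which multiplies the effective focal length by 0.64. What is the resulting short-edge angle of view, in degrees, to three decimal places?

Effective focal length f = 237 × 0.64 = 151.68 mm.
α = 2·arctan(24 / (2 × 151.68)) = 2·arctan(0.07911) ≈ 9.0469°.

9.047°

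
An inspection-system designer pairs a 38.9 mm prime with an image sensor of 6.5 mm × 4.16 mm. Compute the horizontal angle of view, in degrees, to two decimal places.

Angle of view α = 2·arctan(w/2f) with w = 6.5 mm and f = 38.9 mm.
w/2f = 0.08355; arctan(0.08355) ≈ 4.7758°, so α ≈ 9.5517°.

9.55°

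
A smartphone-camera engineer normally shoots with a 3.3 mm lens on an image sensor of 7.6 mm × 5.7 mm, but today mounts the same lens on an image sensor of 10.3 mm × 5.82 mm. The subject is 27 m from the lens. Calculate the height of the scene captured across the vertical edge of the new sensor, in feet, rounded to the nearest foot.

156 ft

The focal length stays 3.3 mm; the relevant sensor dimension is now h = 5.82 mm. Object distance dₒ = 27 m = 27000 mm.
Thin-lens field height W = h·(dₒ − f)/f = 5.82 × (27000 − 3.3)/3.3 ≈ 47612.362 mm = 47612.362/304.8 ft = 156.209 ft.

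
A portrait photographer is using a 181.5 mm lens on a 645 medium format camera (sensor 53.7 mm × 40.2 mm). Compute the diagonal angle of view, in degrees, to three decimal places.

Sensor diagonal = √(53.7² + 40.2²) = √4499.7300 ≈ 67.0800 mm.
Angle of view α = 2·arctan(d/2f) with d = 67.0800 mm and f = 181.5 mm.
d/2f = 0.18479; arctan(0.18479) ≈ 10.4698°, so α ≈ 20.9396°.

20.940°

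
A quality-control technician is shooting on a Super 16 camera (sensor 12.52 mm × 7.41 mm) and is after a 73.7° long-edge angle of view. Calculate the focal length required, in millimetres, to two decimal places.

From α = 2·arctan(w/2f) we get f = w / (2·tan(α/2)).
With w = 12.52 mm and α/2 = 36.85°, tan(α/2) ≈ 0.74946, so f ≈ 12.52 / 1.49892 ≈ 8.3527 mm.

8.35 mm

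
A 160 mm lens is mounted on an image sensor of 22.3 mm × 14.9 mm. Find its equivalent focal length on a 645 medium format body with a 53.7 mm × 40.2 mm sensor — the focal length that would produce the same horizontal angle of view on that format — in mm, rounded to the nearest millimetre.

Equal angle of view means equal width/f ratio, so f₂ = f₁ · (width₂/width₁) = 160 × 53.7/22.3.
f₂ = 160 × 2.40807 ≈ 385.291 mm.

385 mm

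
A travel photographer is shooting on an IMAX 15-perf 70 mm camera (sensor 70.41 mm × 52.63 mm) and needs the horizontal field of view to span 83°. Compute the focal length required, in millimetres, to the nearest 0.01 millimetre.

From α = 2·arctan(w/2f) we get f = w / (2·tan(α/2)).
With w = 70.41 mm and α/2 = 41.5°, tan(α/2) ≈ 0.88473, so f ≈ 70.41 / 1.76945 ≈ 39.7920 mm.

39.79 mm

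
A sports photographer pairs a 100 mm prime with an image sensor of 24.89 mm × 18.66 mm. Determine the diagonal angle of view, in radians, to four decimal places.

Sensor diagonal = √(24.89² + 18.66²) = √967.7077 ≈ 31.1080 mm.
Angle of view α = 2·arctan(d/2f) with d = 31.1080 mm and f = 100 mm.
d/2f = 0.15554; arctan(0.15554) ≈ 0.1543 rad, so α ≈ 0.3086 rad.

0.3086 rad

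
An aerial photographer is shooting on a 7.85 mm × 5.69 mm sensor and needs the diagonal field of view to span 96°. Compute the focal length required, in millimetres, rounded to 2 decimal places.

4.36 mm

Sensor diagonal = √(7.85² + 5.69²) = √93.9986 ≈ 9.6953 mm.
From α = 2·arctan(d/2f) we get f = d / (2·tan(α/2)).
With d = 9.6953 mm and α/2 = 48°, tan(α/2) ≈ 1.11061, so f ≈ 9.6953 / 2.22123 ≈ 4.3648 mm.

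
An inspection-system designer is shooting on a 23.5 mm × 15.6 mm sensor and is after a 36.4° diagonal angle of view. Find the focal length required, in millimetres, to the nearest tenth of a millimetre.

Sensor diagonal = √(23.5² + 15.6²) = √795.6100 ≈ 28.2066 mm.
From α = 2·arctan(d/2f) we get f = d / (2·tan(α/2)).
With d = 28.2066 mm and α/2 = 18.2°, tan(α/2) ≈ 0.32878, so f ≈ 28.2066 / 0.65757 ≈ 42.8954 mm.

42.9 mm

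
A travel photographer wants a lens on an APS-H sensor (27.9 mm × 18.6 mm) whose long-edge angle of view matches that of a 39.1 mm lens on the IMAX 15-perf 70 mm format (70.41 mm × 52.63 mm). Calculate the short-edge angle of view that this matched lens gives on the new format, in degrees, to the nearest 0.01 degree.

61.95°

Equal long-edge AOV ⇒ f₂ = f₁ · 27.9/70.41 = 39.1 × 0.39625 ≈ 15.4934 mm.
Short-edge AOV on the new format = 2·arctan(18.6 / (2 × 15.4934)) = 2·arctan(0.60026) ≈ 61.9491°.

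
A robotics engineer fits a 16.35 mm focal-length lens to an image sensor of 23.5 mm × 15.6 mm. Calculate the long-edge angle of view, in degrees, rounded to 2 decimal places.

71.41°

Angle of view α = 2·arctan(w/2f) with w = 23.5 mm and f = 16.35 mm.
w/2f = 0.71865; arctan(0.71865) ≈ 35.7031°, so α ≈ 71.4062°.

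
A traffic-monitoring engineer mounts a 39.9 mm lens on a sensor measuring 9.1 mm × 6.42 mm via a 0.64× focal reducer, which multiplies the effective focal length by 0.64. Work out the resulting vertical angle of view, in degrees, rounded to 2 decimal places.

Effective focal length f = 39.9 × 0.64 = 25.536 mm.
α = 2·arctan(6.42 / (2 × 25.536)) = 2·arctan(0.12570) ≈ 14.3296°.

14.33°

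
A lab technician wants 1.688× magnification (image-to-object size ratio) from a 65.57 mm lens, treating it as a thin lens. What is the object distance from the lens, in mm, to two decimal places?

104.41 mm

With m = dᵢ/dₒ and 1/f = 1/dₒ + 1/dᵢ, substituting dᵢ = m·dₒ gives 1/f = (1 + 1/m)/dₒ, hence dₒ = f·(1 + 1/m).
dₒ = 65.57 × (1 + 1/1.688) = 65.57 × 1.59242 ≈ 104.415 mm.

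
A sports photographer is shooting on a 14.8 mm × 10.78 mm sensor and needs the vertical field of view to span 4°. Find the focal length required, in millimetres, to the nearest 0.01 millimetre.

154.35 mm

From α = 2·arctan(h/2f) we get f = h / (2·tan(α/2)).
With h = 10.78 mm and α/2 = 2°, tan(α/2) ≈ 0.03492, so f ≈ 10.78 / 0.06984 ≈ 154.3494 mm.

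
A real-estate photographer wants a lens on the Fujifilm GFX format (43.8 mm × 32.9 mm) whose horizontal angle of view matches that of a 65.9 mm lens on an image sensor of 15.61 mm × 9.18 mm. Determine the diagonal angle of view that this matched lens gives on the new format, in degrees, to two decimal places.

Equal horizontal AOV ⇒ f₂ = f₁ · 43.8/15.61 = 65.9 × 2.80589 ≈ 184.9084 mm.
Sensor diagonal = √(43.8² + 32.9²) = √3000.8500 ≈ 54.7800 mm.
Diagonal AOV on the new format = 2·arctan(54.7800 / (2 × 184.9084)) = 2·arctan(0.14813) ≈ 16.8516°.

16.85°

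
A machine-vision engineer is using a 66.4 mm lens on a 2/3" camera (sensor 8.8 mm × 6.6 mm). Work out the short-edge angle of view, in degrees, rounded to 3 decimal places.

Angle of view α = 2·arctan(h/2f) with h = 6.6 mm and f = 66.4 mm.
h/2f = 0.04970; arctan(0.04970) ≈ 2.8452°, so α ≈ 5.6904°.

5.690°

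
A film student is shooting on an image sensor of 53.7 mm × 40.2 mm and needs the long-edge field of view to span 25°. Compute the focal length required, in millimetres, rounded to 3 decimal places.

121.113 mm

From α = 2·arctan(w/2f) we get f = w / (2·tan(α/2)).
With w = 53.7 mm and α/2 = 12.5°, tan(α/2) ≈ 0.22169, so f ≈ 53.7 / 0.44339 ≈ 121.1125 mm.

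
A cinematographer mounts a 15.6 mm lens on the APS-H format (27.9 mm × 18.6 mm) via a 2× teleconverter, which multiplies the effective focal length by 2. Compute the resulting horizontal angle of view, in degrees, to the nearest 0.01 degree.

Effective focal length f = 15.6 × 2 = 31.2 mm.
α = 2·arctan(27.9 / (2 × 31.2)) = 2·arctan(0.44712) ≈ 48.1803°.

48.18°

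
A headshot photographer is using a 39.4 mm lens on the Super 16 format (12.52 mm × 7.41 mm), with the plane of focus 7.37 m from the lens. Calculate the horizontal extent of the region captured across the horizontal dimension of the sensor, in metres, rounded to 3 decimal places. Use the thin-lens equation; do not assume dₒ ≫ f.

dₒ: 7.37 m = 7370 mm.
Similar triangles through the lens centre give W/dₒ = w/dᵢ; with 1/f = 1/dₒ + 1/dᵢ this gives W = w·(dₒ − f)/f.
W = 12.52 mm × (7370 − 39.4) / 39.4 = 12.52 × 186.0558 ≈ 2329.419 mm = 2.32942 m.

2.329 m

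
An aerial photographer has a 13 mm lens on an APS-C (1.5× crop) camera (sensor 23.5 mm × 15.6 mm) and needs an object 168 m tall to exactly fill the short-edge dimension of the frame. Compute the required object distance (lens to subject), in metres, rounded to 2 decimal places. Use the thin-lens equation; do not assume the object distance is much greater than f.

W: 168 m = 168000 mm.
Magnification m = h/W = dᵢ/dₒ; combined with 1/f = 1/dₒ + 1/dᵢ this gives dₒ = f·(1 + W/h).
dₒ = 13 mm × (1 + 168000/15.6) = 13 × 10770.2308 ≈ 140013.000 mm = 140.013 m.

140.01 m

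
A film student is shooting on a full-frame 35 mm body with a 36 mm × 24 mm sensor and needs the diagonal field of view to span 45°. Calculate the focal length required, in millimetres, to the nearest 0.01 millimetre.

52.23 mm

Sensor diagonal = √(36² + 24²) = √1872.0000 ≈ 43.2666 mm.
From α = 2·arctan(d/2f) we get f = d / (2·tan(α/2)).
With d = 43.2666 mm and α/2 = 22.5°, tan(α/2) ≈ 0.41421, so f ≈ 43.2666 / 0.82843 ≈ 52.2274 mm.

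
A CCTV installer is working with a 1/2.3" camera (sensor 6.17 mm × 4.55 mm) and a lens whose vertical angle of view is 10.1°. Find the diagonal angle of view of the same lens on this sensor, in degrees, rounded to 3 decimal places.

16.937°

From the vertical AOV: f = 4.55 / (2·tan(5.05°)) = 4.55 / 0.17674 ≈ 25.7446 mm.
Sensor diagonal = √(6.17² + 4.55²) = √58.7714 ≈ 7.6663 mm.
Diagonal AOV = 2·arctan(7.6663 / (2 × 25.7446)) = 2·arctan(0.14889) ≈ 16.9372°.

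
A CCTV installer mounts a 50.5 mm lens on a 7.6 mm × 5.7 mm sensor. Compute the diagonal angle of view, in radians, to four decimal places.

Sensor diagonal = √(7.6² + 5.7²) = √90.2500 ≈ 9.5000 mm.
Angle of view α = 2·arctan(d/2f) with d = 9.5000 mm and f = 50.5 mm.
d/2f = 0.09406; arctan(0.09406) ≈ 0.0938 rad, so α ≈ 0.1876 rad.

0.1876 rad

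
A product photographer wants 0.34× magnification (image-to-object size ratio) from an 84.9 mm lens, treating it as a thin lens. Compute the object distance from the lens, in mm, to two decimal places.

With m = dᵢ/dₒ and 1/f = 1/dₒ + 1/dᵢ, substituting dᵢ = m·dₒ gives 1/f = (1 + 1/m)/dₒ, hence dₒ = f·(1 + 1/m).
dₒ = 84.9 × (1 + 1/0.34) = 84.9 × 3.94118 ≈ 334.606 mm.

334.61 mm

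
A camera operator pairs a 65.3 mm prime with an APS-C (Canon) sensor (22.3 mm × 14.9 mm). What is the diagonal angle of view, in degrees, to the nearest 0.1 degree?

23.2°

Sensor diagonal = √(22.3² + 14.9²) = √719.3000 ≈ 26.8198 mm.
Angle of view α = 2·arctan(d/2f) with d = 26.8198 mm and f = 65.3 mm.
d/2f = 0.20536; arctan(0.20536) ≈ 11.6048°, so α ≈ 23.2096°.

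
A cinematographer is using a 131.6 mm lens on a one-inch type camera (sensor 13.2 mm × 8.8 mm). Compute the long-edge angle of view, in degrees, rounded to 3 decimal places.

Angle of view α = 2·arctan(w/2f) with w = 13.2 mm and f = 131.6 mm.
w/2f = 0.05015; arctan(0.05015) ≈ 2.8711°, so α ≈ 5.7422°.

5.742°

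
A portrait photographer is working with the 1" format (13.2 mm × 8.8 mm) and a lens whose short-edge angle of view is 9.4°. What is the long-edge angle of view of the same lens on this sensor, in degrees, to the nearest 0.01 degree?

14.06°

From the short-edge AOV: f = 8.8 / (2·tan(4.7°)) = 8.8 / 0.16443 ≈ 53.5182 mm.
Long-edge AOV = 2·arctan(13.2 / (2 × 53.5182)) = 2·arctan(0.12332) ≈ 14.0607°.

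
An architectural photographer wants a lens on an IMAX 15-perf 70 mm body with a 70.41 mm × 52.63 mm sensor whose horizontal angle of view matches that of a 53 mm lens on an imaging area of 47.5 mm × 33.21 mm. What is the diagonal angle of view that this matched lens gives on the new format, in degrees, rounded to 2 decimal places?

Equal horizontal AOV ⇒ f₂ = f₁ · 70.41/47.5 = 53 × 1.48232 ≈ 78.5627 mm.
Sensor diagonal = √(70.41² + 52.63²) = √7727.4850 ≈ 87.9061 mm.
Diagonal AOV on the new format = 2·arctan(87.9061 / (2 × 78.5627)) = 2·arctan(0.55946) ≈ 58.4509°.

58.45°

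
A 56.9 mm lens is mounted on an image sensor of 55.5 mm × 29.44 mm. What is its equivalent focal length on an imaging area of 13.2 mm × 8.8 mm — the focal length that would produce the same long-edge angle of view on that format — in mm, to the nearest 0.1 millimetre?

13.5 mm

Equal angle of view means equal width/f ratio, so f₂ = f₁ · (width₂/width₁) = 56.9 × 13.2/55.5.
f₂ = 56.9 × 0.23784 ≈ 13.533 mm.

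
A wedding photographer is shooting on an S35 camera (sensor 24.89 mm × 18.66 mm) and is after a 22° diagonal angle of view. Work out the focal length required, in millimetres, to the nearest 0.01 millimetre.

80.02 mm

Sensor diagonal = √(24.89² + 18.66²) = √967.7077 ≈ 31.1080 mm.
From α = 2·arctan(d/2f) we get f = d / (2·tan(α/2)).
With d = 31.1080 mm and α/2 = 11°, tan(α/2) ≈ 0.19438, so f ≈ 31.1080 / 0.38876 ≈ 80.0184 mm.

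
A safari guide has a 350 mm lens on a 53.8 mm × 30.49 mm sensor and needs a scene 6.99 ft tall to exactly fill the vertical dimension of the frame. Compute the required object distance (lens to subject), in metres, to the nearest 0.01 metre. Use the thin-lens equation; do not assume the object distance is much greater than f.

W: 6.99 ft × 304.8 mm/ft = 2130.55 mm.
Magnification m = h/W = dᵢ/dₒ; combined with 1/f = 1/dₒ + 1/dᵢ this gives dₒ = f·(1 + W/h).
dₒ = 350 mm × (1 + 2130.55/30.49) = 350 × 70.8771 ≈ 24806.975 mm = 24.807 m.

24.81 m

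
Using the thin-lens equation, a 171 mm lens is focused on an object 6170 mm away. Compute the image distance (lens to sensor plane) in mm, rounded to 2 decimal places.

175.87 mm

1/dᵢ = 1/f − 1/dₒ = 1/171 − 1/6170 = 0.0056859 mm⁻¹.
dᵢ = 1/0.0056859 ≈ 175.8743 mm.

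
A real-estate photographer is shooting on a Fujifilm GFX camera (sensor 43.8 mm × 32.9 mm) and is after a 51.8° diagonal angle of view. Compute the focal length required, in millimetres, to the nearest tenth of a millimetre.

56.4 mm

Sensor diagonal = √(43.8² + 32.9²) = √3000.8500 ≈ 54.7800 mm.
From α = 2·arctan(d/2f) we get f = d / (2·tan(α/2)).
With d = 54.7800 mm and α/2 = 25.9°, tan(α/2) ≈ 0.48557, so f ≈ 54.7800 / 0.97115 ≈ 56.4075 mm.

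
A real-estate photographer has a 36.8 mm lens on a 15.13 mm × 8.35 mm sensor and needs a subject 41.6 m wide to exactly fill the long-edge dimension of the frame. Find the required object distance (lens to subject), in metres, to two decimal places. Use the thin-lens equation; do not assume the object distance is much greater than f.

W: 41.6 m = 41600 mm.
Magnification m = w/W = dᵢ/dₒ; combined with 1/f = 1/dₒ + 1/dᵢ this gives dₒ = f·(1 + W/w).
dₒ = 36.8 mm × (1 + 41600/15.13) = 36.8 × 2750.5043 ≈ 101218.558 mm = 101.219 m.

101.22 m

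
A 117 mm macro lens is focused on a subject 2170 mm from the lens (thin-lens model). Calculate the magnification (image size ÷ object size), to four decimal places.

Thin lens: 1/f = 1/dₒ + 1/dᵢ → 1/dᵢ = 1/117 − 1/2170 = 0.0080862 mm⁻¹, so dᵢ ≈ 123.6678 mm.
Magnification m = dᵢ/dₒ = 123.6678/2170 ≈ 0.05699.

0.0570×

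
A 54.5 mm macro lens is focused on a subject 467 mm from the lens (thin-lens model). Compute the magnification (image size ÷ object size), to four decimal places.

Thin lens: 1/f = 1/dₒ + 1/dᵢ → 1/dᵢ = 1/54.5 − 1/467 = 0.0162073 mm⁻¹, so dᵢ ≈ 61.7006 mm.
Magnification m = dᵢ/dₒ = 61.7006/467 ≈ 0.13212.

0.1321×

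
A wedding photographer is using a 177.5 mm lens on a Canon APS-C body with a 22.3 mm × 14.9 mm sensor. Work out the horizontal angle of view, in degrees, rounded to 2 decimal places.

Angle of view α = 2·arctan(w/2f) with w = 22.3 mm and f = 177.5 mm.
w/2f = 0.06282; arctan(0.06282) ≈ 3.5944°, so α ≈ 7.1888°.

7.19°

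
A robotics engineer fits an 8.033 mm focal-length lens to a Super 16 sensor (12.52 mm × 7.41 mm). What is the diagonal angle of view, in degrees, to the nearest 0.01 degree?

Sensor diagonal = √(12.52² + 7.41²) = √211.6585 ≈ 14.5485 mm.
Angle of view α = 2·arctan(d/2f) with d = 14.5485 mm and f = 8.033 mm.
d/2f = 0.90555; arctan(0.90555) ≈ 42.1623°, so α ≈ 84.3245°.

84.32°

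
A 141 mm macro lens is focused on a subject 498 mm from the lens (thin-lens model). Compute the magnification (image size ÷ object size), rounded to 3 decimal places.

Thin lens: 1/f = 1/dₒ + 1/dᵢ → 1/dᵢ = 1/141 − 1/498 = 0.0050842 mm⁻¹, so dᵢ ≈ 196.6891 mm.
Magnification m = dᵢ/dₒ = 196.6891/498 ≈ 0.39496.

0.395×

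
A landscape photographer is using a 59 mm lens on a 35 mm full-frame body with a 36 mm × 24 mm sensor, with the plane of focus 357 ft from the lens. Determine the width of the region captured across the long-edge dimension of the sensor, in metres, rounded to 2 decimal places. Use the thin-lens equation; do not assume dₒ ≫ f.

dₒ: 357 ft × 304.8 mm/ft = 108813.60 mm.
Similar triangles through the lens centre give W/dₒ = w/dᵢ; with 1/f = 1/dₒ + 1/dᵢ this gives W = w·(dₒ − f)/f.
W = 36 mm × (108814 − 59) / 59 = 36 × 1843.2982 ≈ 66358.737 mm = 66.3587 m.

66.36 m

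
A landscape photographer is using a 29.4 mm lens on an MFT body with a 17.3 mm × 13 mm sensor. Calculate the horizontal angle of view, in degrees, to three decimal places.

Angle of view α = 2·arctan(w/2f) with w = 17.3 mm and f = 29.4 mm.
w/2f = 0.29422; arctan(0.29422) ≈ 16.3948°, so α ≈ 32.7896°.

32.790°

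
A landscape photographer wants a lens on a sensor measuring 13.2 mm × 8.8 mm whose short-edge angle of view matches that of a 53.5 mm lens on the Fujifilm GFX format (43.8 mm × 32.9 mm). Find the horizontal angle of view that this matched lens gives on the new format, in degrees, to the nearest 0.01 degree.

Equal short-edge AOV ⇒ f₂ = f₁ · 8.8/32.9 = 53.5 × 0.26748 ≈ 14.3100 mm.
Horizontal AOV on the new format = 2·arctan(13.2 / (2 × 14.3100)) = 2·arctan(0.46121) ≈ 49.5197°.

49.52°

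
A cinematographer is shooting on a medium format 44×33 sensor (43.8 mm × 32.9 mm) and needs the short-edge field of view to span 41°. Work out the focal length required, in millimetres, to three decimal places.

43.998 mm

From α = 2·arctan(h/2f) we get f = h / (2·tan(α/2)).
With h = 32.9 mm and α/2 = 20.5°, tan(α/2) ≈ 0.37388, so f ≈ 32.9 / 0.74777 ≈ 43.9975 mm.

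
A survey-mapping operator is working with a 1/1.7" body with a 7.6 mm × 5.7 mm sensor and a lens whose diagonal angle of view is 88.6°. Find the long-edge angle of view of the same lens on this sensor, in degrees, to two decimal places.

Sensor diagonal = √(7.6² + 5.7²) = √90.2500 ≈ 9.5000 mm.
From the diagonal AOV: f = 9.5000 / (2·tan(44.3°)) = 9.5000 / 1.95172 ≈ 4.8675 mm.
Long-edge AOV = 2·arctan(7.6 / (2 × 4.8675)) = 2·arctan(0.78069) ≈ 75.9574°.

75.96°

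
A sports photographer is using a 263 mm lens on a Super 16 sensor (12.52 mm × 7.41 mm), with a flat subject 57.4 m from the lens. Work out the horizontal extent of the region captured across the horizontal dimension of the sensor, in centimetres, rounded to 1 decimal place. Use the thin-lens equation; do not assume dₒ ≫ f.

dₒ: 57.4 m = 57400 mm.
Similar triangles through the lens centre give W/dₒ = w/dᵢ; with 1/f = 1/dₒ + 1/dᵢ this gives W = w·(dₒ − f)/f.
W = 12.52 mm × (57400 − 263) / 263 = 12.52 × 217.2510 ≈ 2719.982 mm = 271.998 cm.

272.0 cm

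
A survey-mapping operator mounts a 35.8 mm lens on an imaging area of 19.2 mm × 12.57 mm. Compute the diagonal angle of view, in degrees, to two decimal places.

35.54°

Sensor diagonal = √(19.2² + 12.57²) = √526.6449 ≈ 22.9487 mm.
Angle of view α = 2·arctan(d/2f) with d = 22.9487 mm and f = 35.8 mm.
d/2f = 0.32051; arctan(0.32051) ≈ 17.7713°, so α ≈ 35.5427°.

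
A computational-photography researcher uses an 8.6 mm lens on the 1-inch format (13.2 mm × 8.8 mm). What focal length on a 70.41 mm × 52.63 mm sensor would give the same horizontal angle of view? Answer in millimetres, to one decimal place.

45.9 mm

Equal angle of view means equal width/f ratio, so f₂ = f₁ · (width₂/width₁) = 8.6 × 70.41/13.2.
f₂ = 8.6 × 5.33409 ≈ 45.873 mm.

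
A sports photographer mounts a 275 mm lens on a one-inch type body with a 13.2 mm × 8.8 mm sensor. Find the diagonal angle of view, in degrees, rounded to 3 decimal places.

3.304°

Sensor diagonal = √(13.2² + 8.8²) = √251.6800 ≈ 15.8644 mm.
Angle of view α = 2·arctan(d/2f) with d = 15.8644 mm and f = 275 mm.
d/2f = 0.02884; arctan(0.02884) ≈ 1.6522°, so α ≈ 3.3044°.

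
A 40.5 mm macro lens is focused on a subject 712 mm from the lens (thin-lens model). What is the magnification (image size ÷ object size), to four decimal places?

0.0603×

Thin lens: 1/f = 1/dₒ + 1/dᵢ → 1/dᵢ = 1/40.5 − 1/712 = 0.0232869 mm⁻¹, so dᵢ ≈ 42.9427 mm.
Magnification m = dᵢ/dₒ = 42.9427/712 ≈ 0.06031.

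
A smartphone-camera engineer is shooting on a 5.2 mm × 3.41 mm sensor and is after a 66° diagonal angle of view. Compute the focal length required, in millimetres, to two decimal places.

Sensor diagonal = √(5.2² + 3.41²) = √38.6681 ≈ 6.2184 mm.
From α = 2·arctan(d/2f) we get f = d / (2·tan(α/2)).
With d = 6.2184 mm and α/2 = 33°, tan(α/2) ≈ 0.64941, so f ≈ 6.2184 / 1.29882 ≈ 4.7877 mm.

4.79 mm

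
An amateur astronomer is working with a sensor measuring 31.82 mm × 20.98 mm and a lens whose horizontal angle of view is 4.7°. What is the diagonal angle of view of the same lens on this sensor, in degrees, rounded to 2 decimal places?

5.63°

From the horizontal AOV: f = 31.82 / (2·tan(2.35°)) = 31.82 / 0.08208 ≈ 387.6871 mm.
Sensor diagonal = √(31.82² + 20.98²) = √1452.6728 ≈ 38.1139 mm.
Diagonal AOV = 2·arctan(38.1139 / (2 × 387.6871)) = 2·arctan(0.04916) ≈ 5.6283°.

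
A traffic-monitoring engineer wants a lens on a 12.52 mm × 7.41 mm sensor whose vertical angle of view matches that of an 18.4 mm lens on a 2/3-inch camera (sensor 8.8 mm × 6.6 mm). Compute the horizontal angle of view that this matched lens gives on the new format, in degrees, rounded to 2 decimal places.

33.72°

Equal vertical AOV ⇒ f₂ = f₁ · 7.41/6.6 = 18.4 × 1.12273 ≈ 20.6582 mm.
Horizontal AOV on the new format = 2·arctan(12.52 / (2 × 20.6582)) = 2·arctan(0.30303) ≈ 33.7165°.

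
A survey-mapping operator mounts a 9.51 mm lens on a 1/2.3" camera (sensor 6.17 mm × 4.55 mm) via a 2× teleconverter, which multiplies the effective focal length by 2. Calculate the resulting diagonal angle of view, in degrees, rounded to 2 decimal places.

22.79°

Effective focal length f = 9.51 × 2 = 19.02 mm.
Sensor diagonal = √(6.17² + 4.55²) = √58.7714 ≈ 7.6663 mm.
α = 2·arctan(7.666 / (2 × 19.02)) = 2·arctan(0.20153) ≈ 22.7885°.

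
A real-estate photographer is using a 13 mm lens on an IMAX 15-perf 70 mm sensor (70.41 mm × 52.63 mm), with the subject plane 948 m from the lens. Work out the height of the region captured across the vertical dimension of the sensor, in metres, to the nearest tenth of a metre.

3837.9 m

dₒ: 948 m = 948000 mm.
Similar triangles through the lens centre give W/dₒ = h/dᵢ; with 1/f = 1/dₒ + 1/dᵢ this gives W = h·(dₒ − f)/f.
W = 52.63 mm × (948000 − 13) / 13 = 52.63 × 72922.0769 ≈ 3837888.908 mm = 3837.89 m.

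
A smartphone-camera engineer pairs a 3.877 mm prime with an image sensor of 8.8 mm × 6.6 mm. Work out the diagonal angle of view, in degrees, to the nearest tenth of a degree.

Sensor diagonal = √(8.8² + 6.6²) = √121.0000 ≈ 11.0000 mm.
Angle of view α = 2·arctan(d/2f) with d = 11.0000 mm and f = 3.877 mm.
d/2f = 1.41862; arctan(1.41862) ≈ 54.8196°, so α ≈ 109.6393°.

109.6°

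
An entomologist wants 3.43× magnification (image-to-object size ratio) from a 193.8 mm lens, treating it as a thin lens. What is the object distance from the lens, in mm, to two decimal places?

With m = dᵢ/dₒ and 1/f = 1/dₒ + 1/dᵢ, substituting dᵢ = m·dₒ gives 1/f = (1 + 1/m)/dₒ, hence dₒ = f·(1 + 1/m).
dₒ = 193.8 × (1 + 1/3.43) = 193.8 × 1.29155 ≈ 250.301 mm.

250.30 mm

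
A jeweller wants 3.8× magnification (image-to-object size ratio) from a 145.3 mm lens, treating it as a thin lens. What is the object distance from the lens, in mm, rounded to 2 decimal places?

With m = dᵢ/dₒ and 1/f = 1/dₒ + 1/dᵢ, substituting dᵢ = m·dₒ gives 1/f = (1 + 1/m)/dₒ, hence dₒ = f·(1 + 1/m).
dₒ = 145.3 × (1 + 1/3.8) = 145.3 × 1.26316 ≈ 183.537 mm.

183.54 mm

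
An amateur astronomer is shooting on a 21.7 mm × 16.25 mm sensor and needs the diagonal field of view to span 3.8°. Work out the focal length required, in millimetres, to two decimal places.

408.61 mm

Sensor diagonal = √(21.7² + 16.25²) = √734.9525 ≈ 27.1100 mm.
From α = 2·arctan(d/2f) we get f = d / (2·tan(α/2)).
With d = 27.1100 mm and α/2 = 1.9°, tan(α/2) ≈ 0.03317, so f ≈ 27.1100 / 0.06635 ≈ 408.6104 mm.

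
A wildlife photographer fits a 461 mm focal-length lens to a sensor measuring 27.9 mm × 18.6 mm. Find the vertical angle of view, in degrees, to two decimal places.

Angle of view α = 2·arctan(h/2f) with h = 18.6 mm and f = 461 mm.
h/2f = 0.02017; arctan(0.02017) ≈ 1.1557°, so α ≈ 2.3114°.

2.31°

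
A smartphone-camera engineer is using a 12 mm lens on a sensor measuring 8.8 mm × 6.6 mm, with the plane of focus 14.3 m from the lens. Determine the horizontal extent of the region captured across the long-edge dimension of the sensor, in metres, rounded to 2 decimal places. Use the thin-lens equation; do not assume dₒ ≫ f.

dₒ: 14.3 m = 14300 mm.
Similar triangles through the lens centre give W/dₒ = w/dᵢ; with 1/f = 1/dₒ + 1/dᵢ this gives W = w·(dₒ − f)/f.
W = 8.8 mm × (14300 − 12) / 12 = 8.8 × 1190.6667 ≈ 10477.867 mm = 10.4779 m.

10.48 m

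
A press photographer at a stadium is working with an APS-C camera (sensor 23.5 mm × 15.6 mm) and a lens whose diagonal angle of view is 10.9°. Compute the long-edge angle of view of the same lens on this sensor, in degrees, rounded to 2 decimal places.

9.09°

Sensor diagonal = √(23.5² + 15.6²) = √795.6100 ≈ 28.2066 mm.
From the diagonal AOV: f = 28.2066 / (2·tan(5.45°)) = 28.2066 / 0.19082 ≈ 147.8202 mm.
Long-edge AOV = 2·arctan(23.5 / (2 × 147.8202)) = 2·arctan(0.07949) ≈ 9.0896°.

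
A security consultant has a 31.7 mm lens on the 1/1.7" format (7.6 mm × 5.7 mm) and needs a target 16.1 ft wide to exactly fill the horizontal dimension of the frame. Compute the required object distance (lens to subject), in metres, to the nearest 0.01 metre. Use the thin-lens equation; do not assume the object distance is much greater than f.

W: 16.1 ft × 304.8 mm/ft = 4907.28 mm.
Magnification m = w/W = dᵢ/dₒ; combined with 1/f = 1/dₒ + 1/dᵢ this gives dₒ = f·(1 + W/w).
dₒ = 31.7 mm × (1 + 4907.28/7.6) = 31.7 × 646.6947 ≈ 20500.223 mm = 20.5002 m.

20.50 m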